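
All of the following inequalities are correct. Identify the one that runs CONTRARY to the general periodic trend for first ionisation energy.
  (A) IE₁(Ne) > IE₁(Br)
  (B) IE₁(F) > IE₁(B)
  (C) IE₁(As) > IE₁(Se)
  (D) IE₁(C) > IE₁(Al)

(C)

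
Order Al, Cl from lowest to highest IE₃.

Al < Cl

Consider each +2 ion: Al²⁺ still has 1 valence electron; Cl²⁺ still has 5 valence electrons.
All are still removing valence electrons, so compare the +2 ions as you would atoms: IE_3 generally rises across a period (higher Z_eff) and falls down a group (larger shell), subject to the usual subshell exceptions.
Valence configurations: Al²⁺ [Ne]3s¹, Cl²⁺ [Ne]3s²3p³.
Tabulated IE_3 (kJ/mol): Al 2745, Cl 3822.
So the third ionization energies run Al < Cl.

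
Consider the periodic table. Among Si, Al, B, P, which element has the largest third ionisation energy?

B

Consider each +2 ion: Si²⁺ still has 2 valence electrons; Al²⁺ still has 1 valence electron; B²⁺ still has 1 valence electron; P²⁺ still has 3 valence electrons.
All are still removing valence electrons, so compare the +2 ions as you would atoms: IE_3 generally rises across a period (higher Z_eff) and falls down a group (larger shell), subject to the usual subshell exceptions.
Valence configurations: Si²⁺ [Ne]3s², Al²⁺ [Ne]3s¹, B²⁺ [He]2s¹, P²⁺ [Ne]3s²3p¹.
P²⁺ loses a lone 3p electron whereas Si²⁺ must break into a filled 3s² pair, so IE_3(Si) > IE_3(P) even though P has the higher nuclear charge.
The numbers (kJ/mol): Si 3232, Al 2745, B 3660, P 2914.
So the third ionization energies run Al < P < Si < B.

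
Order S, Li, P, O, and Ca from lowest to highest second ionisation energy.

The second ionization energy removes an electron from the +1 ion. For each element: S⁺ still has 5 valence electrons; Li⁺ is the bare [He] core; P⁺ still has 4 valence electrons; O⁺ still has 5 valence electrons; Ca⁺ still has 1 valence electron.
Pulling an electron out of a noble-gas core costs far more than removing a remaining valence electron, so Li sits at the high end of IE_2.
Valence configurations: S⁺ [Ne]3s²3p³, P⁺ [Ne]3s²3p², O⁺ [He]2s²2p³, Ca⁺ [Ar]4s¹.
Tabulated IE_2 (kJ/mol): S 2252, Li 7298, P 1907, O 3388, Ca 1145.
Overall IE_2 order: Ca < P < S < O < Li.

Ca < P < S < O < Li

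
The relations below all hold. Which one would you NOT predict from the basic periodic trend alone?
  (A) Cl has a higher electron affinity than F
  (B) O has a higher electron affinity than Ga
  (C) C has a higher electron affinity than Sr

The general trend: electron affinity increases across a period and decreases down a group.
(A) Cl (period 3, group 17) vs F (period 2, group 17): the stated order contradicts the simple trend.
(B) O (period 2, group 16) vs Ga (period 4, group 13): the stated order agrees with the simple trend.
(C) C (period 2, group 14) vs Sr (period 5, group 2): the stated order agrees with the simple trend.
The exception is (A): F's small 2p subshell makes the incoming electron feel strong e⁻–e⁻ repulsion, so Cl actually releases more energy on gaining an electron.

(A)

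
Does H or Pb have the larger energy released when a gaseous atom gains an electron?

H

EA tends to increase across a period and decrease down a group, though the pattern is less regular than for IE or radius.
Neither a single period nor a single group — weigh both effects.
H > Pb: period and group pull opposite ways; the down-group shift dominates (73 vs 35 kJ/mol).
Approximate values (kJ/mol): H 73, Pb 35.
So H has the larger energy released when a gaseous atom gains an electron (H > Pb).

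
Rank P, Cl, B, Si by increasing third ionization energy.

P < Si < B < Cl

IE_3 is the cost of taking one more electron from the +2 cation: P²⁺ still has 3 valence electrons; Cl²⁺ still has 5 valence electrons; B²⁺ still has 1 valence electron; Si²⁺ still has 2 valence electrons.
All are still removing valence electrons, so compare the +2 ions as you would atoms: IE_3 generally rises across a period (higher Z_eff) and falls down a group (larger shell), subject to the usual subshell exceptions.
Valence configurations: P²⁺ [Ne]3s²3p¹, Cl²⁺ [Ne]3s²3p³, B²⁺ [He]2s¹, Si²⁺ [Ne]3s².
P²⁺ loses a lone 3p electron whereas Si²⁺ must break into a filled 3s² pair, so IE_3(Si) > IE_3(P) even though P has the higher nuclear charge.
Tabulated IE_3 (kJ/mol): P 2914, Cl 3822, B 3660, Si 3232.
Putting it together, IE_3: P < Si < B < Cl.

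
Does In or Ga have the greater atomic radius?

Ga is in period 4, group 13; In is in period 5, group 13.
Across a period the added protons contract the valence shell; down a group each new principal shell makes the atom larger.
All are in group 13, so atomic radius increases down the group.
So In has the greater atomic radius (In > Ga).

In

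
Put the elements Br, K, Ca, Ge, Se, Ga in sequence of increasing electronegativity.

K is in period 4, group 1; Ca is in period 4, group 2; Ga is in period 4, group 13; Ge is in period 4, group 14; Se is in period 4, group 16; Br is in period 4, group 17.
Atoms toward the upper right of the periodic table pull bonding electrons most strongly.
All lie in period 4, so electronegativity increases left to right.
So from lowest to highest: K < Ca < Ga < Ge < Se < Br.

K < Ca < Ga < Ge < Se < Br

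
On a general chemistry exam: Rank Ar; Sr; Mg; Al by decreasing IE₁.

Ar > Mg > Al > Sr

Mg is in period 3, group 2; Al is in period 3, group 13; Ar is in period 3, group 18; Sr is in period 5, group 2.
IE₁ increases left→right with effective nuclear charge and decreases top→bottom as the valence shell moves farther out.
Neither a single period nor a single group — weigh both effects.
Al > Sr: relative to Sr, both the across-period and down-group shifts push Al's first ionization energy up.
Mg > Al: this pair runs against the simple trend — see the exception note.
Ar > Mg: both are in period 3; the period trend gives Ar the larger value.
Note the exception: Mg has a higher first ionization energy than Al, contrary to the simple trend — Al's single 3p electron is easier to remove than one from Mg's filled 3s².
Approximate values (kJ/mol): Mg 738, Al 578, Ar 1521, Sr 550.
So from highest to lowest: Ar > Mg > Al > Sr.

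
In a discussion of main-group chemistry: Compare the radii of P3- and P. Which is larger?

P3-

Forming P3- adds 3 electrons to P. More electron–electron repulsion in the same shell, with unchanged nuclear charge, lets the cloud expand.
An anion is larger than its parent atom: P3- > P.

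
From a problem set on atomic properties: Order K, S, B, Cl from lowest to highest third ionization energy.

S < B < Cl < K

Consider each +2 ion: K²⁺ is already 1 electron into the core; S²⁺ still has 4 valence electrons; B²⁺ still has 1 valence electron; Cl²⁺ still has 5 valence electrons.
Pulling an electron out of a noble-gas core costs far more than removing a remaining valence electron, so K sits at the high end of IE_3.
Valence configurations: S²⁺ [Ne]3s²3p², B²⁺ [He]2s¹, Cl²⁺ [Ne]3s²3p³.
Approximate IE_3 values (kJ/mol): K 4420, S 3357, B 3660, Cl 3822.
Hence IE_3: S < B < Cl < K.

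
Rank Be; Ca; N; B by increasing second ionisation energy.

The second ionization energy removes an electron from the +1 ion. For each element: Be⁺ still has 1 valence electron; Ca⁺ still has 1 valence electron; N⁺ still has 4 valence electrons; B⁺ still has 2 valence electrons.
All are still removing valence electrons, so compare the +1 ions as you would atoms: IE_2 generally rises across a period (higher Z_eff) and falls down a group (larger shell), subject to the usual subshell exceptions.
Valence configurations: Be⁺ [He]2s¹, Ca⁺ [Ar]4s¹, N⁺ [He]2s²2p², B⁺ [He]2s².
Tabulated IE_2 (kJ/mol): Be 1757, Ca 1145, N 2856, B 2427.
Putting it together, IE_2: Ca < Be < B < N.

Ca < Be < B < N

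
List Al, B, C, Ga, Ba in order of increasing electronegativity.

Ba < Al < Ga < B < C

Atoms toward the upper right of the periodic table pull bonding electrons most strongly.
These span different periods and groups, so the two trends combine.
Al > Ba: relative to Ba, both the across-period and down-group shifts push Al's electronegativity up.
Ga > Al: this pair runs against the simple trend — see the exception note.
B > Ga: B sits above Ga in group 13, so the down-group effect alone puts B higher.
C > B: C lies to the right of B in period 2, so the across-period effect alone puts C higher.
Note the exception: Ga has a higher electronegativity than Al, contrary to the simple trend — poor shielding by filled d (and f) subshells raises the heavier element's effective nuclear charge more than the simple down-group trend predicts.
Approximate values (Pauling): B 2.04, C 2.55, Al 1.61, Ga 1.81, Ba 0.89.
So from lowest to highest: Ba < Al < Ga < B < C.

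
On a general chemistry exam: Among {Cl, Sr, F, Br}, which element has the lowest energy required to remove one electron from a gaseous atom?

F is in period 2, group 17; Cl is in period 3, group 17; Br is in period 4, group 17; Sr is in period 5, group 2.
First ionization energy rises across a period (greater Z_eff holds electrons more tightly) and falls down a group (valence electrons are farther from the nucleus).
Here both period and group differ, so the two effects have to be weighed against each other.
Br > Sr: relative to Sr, both the across-period and down-group shifts push Br's first ionization energy up.
Cl > Br: they share group 17; the group trend gives Cl the larger value.
F > Cl: F sits above Cl in group 17, so the down-group effect alone puts F higher.
For reference (kJ/mol): F 1681, Cl 1251, Br 1140, Sr 550.
The lowest energy required to remove one electron from a gaseous atom among these belongs to Sr.

Sr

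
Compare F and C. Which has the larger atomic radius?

Across a period the added protons contract the valence shell; down a group each new principal shell makes the atom larger.
All lie in period 2, so atomic radius increases right to left.
So C has the larger atomic radius (C > F).

C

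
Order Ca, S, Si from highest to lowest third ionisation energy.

Ca > S > Si

The third ionization energy removes an electron from the +2 ion. For each element: Ca²⁺ is the bare [Ar] core; S²⁺ still has 4 valence electrons; Si²⁺ still has 2 valence electrons.
Breaking into a closed-shell core is much more expensive than removing a leftover valence electron — Ca has the largest IE_3 here.
Valence configurations: S²⁺ [Ne]3s²3p², Si²⁺ [Ne]3s².
Tabulated IE_3 (kJ/mol): Ca 4912, S 3357, Si 3232.
Hence IE_3: Si < S < Ca.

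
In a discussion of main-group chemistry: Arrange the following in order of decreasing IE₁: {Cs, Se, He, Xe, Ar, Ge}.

He, Ar, Xe, Se, Ge, Cs

Removing the outermost electron gets harder across a period and easier down a group.
Neither a single period nor a single group — weigh both effects.
Ge > Cs: both effects reinforce here, so Ge is clearly the higher of the two.
Se > Ge: both are in period 4; the period trend gives Se the larger value.
Xe > Se: period and group pull opposite ways; the across-period shift dominates (1170 vs 941 kJ/mol).
Ar > Xe: they share group 18; the group trend gives Ar the larger value.
He > Ar: He sits above Ar in group 18, so the down-group effect alone puts He higher.
Approximate values (kJ/mol): He 2372, Ar 1521, Ge 762, Se 941, Xe 1170, Cs 376.
So from highest to lowest: He > Ar > Xe > Se > Ge > Cs.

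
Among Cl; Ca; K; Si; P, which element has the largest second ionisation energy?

K

Consider each +1 ion: Cl⁺ still has 6 valence electrons; Ca⁺ still has 1 valence electron; K⁺ is the bare [Ar] core; Si⁺ still has 3 valence electrons; P⁺ still has 4 valence electrons.
Pulling an electron out of a noble-gas core costs far more than removing a remaining valence electron, so K sits at the high end of IE_2.
Valence configurations: Cl⁺ [Ne]3s²3p⁴, Ca⁺ [Ar]4s¹, Si⁺ [Ne]3s²3p¹, P⁺ [Ne]3s²3p².
Approximate IE_2 values (kJ/mol): Cl 2298, Ca 1145, K 3052, Si 1577, P 1907.
Putting it together, IE_2: Ca < Si < P < Cl < K.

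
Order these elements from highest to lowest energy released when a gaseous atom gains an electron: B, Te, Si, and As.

Te > Si > As > B

EA tends to increase across a period and decrease down a group, though the pattern is less regular than for IE or radius.
A diagonal step moves right (one effect) and down (the opposite effect) at once.
As > B: the two effects oppose for this pair; the across-period effect wins (78 vs 27 kJ/mol).
Si > As: the two effects oppose for this pair; the down-group effect wins (134 vs 78 kJ/mol).
Te > Si: the two effects oppose for this pair; the across-period effect wins (190 vs 134 kJ/mol).
Approximate values (kJ/mol): B 27, Si 134, As 78, Te 190.
So from highest to lowest: Te > Si > As > B.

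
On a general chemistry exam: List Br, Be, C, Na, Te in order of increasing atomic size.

Be is in period 2, group 2; C is in period 2, group 14; Na is in period 3, group 1; Br is in period 4, group 17; Te is in period 5, group 16.
Atomic radius shrinks across a period as nuclear charge pulls the same shell inward, and grows down a group as new shells are added.
Here both period and group differ, so the two effects have to be weighed against each other.
Be > C: Be lies to the left of C in period 2, so the across-period effect alone puts Be larger.
Br > Be: the two effects oppose for this pair; the down-group effect wins (114 vs 102 pm).
Te > Br: both effects reinforce here, so Te is clearly the larger of the two.
Na > Te: period and group pull opposite ways; the across-period shift dominates (155 vs 136 pm).
Approximate values (pm): Be 102, C 75, Na 155, Br 114, Te 136.
So from smallest to largest: C < Be < Br < Te < Na.

C, Be, Br, Te, Na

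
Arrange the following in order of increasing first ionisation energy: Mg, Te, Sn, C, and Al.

C is in period 2, group 14; Mg is in period 3, group 2; Al is in period 3, group 13; Sn is in period 5, group 14; Te is in period 5, group 16.
Removing the outermost electron gets harder across a period and easier down a group.
These span different periods and groups, so the two trends combine.
Sn > Al: the two effects oppose for this pair; the across-period effect wins (709 vs 578 kJ/mol).
Mg > Sn: period and group pull opposite ways; the down-group shift dominates (738 vs 709 kJ/mol).
Te > Mg: the two effects oppose for this pair; the across-period effect wins (869 vs 738 kJ/mol).
C > Te: the two effects oppose for this pair; the down-group effect wins (1086 vs 869 kJ/mol).
Note the exception: Mg has a higher first ionization energy than Al, contrary to the simple trend — Al's single 3p electron is easier to remove than one from Mg's filled 3s².
Approximate values (kJ/mol): C 1086, Mg 738, Al 578, Sn 709, Te 869.
So from lowest to highest: Al < Sn < Mg < Te < C.

Al < Sn < Mg < Te < C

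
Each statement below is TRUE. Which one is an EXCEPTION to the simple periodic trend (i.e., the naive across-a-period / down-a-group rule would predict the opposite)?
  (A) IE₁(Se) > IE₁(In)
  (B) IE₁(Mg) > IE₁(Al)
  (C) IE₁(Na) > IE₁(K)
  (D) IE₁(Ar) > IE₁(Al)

(B)

The general trend: first ionisation energy increases across a period and decreases down a group.
(A) Se (period 4, group 16) vs In (period 5, group 13): the stated order agrees with the simple trend.
(B) Mg (period 3, group 2) vs Al (period 3, group 13): the stated order contradicts the simple trend.
(C) Na (period 3, group 1) vs K (period 4, group 1): the stated order agrees with the simple trend.
(D) Ar (period 3, group 18) vs Al (period 3, group 13): the stated order agrees with the simple trend.
The exception is (B): Al's single 3p electron is easier to remove than one from Mg's filled 3s².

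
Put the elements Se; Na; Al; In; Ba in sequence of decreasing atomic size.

Ba > Na > In > Al > Se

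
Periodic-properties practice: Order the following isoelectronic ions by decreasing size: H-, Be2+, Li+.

H- > Li+ > Be2+

All of these have 2 electrons, so size is governed by nuclear charge alone: the more protons, the stronger the pull on the same electron cloud, and the smaller the ion.
Nuclear charges: Be2+ (Z=4), Li+ (Z=3), H- (Z=1).
Largest to smallest: H- > Li+ > Be2+.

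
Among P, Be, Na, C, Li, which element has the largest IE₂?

After 1 electron has been removed, what remains? P⁺ still has 4 valence electrons; Be⁺ still has 1 valence electron; Na⁺ is the bare [Ne] core; C⁺ still has 3 valence electrons; Li⁺ is the bare [He] core.
Breaking into a closed-shell core is much more expensive than removing a leftover valence electron — Na and Li have the largest IE_2 here.
Valence configurations: P⁺ [Ne]3s²3p², Be⁺ [He]2s¹, C⁺ [He]2s²2p¹.
Tabulated IE_2 (kJ/mol): P 1907, Be 1757, Na 4562, C 2353, Li 7298.
Hence IE_2: Be < P < C < Na < Li.

Li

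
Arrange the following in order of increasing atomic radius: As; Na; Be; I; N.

N < Be < As < I < Na

Be is in period 2, group 2; N is in period 2, group 15; Na is in period 3, group 1; As is in period 4, group 15; I is in period 5, group 17.
Radius decreases left→right (rising Z_eff, same n) and increases top→bottom (higher n).
Here both period and group differ, so the two effects have to be weighed against each other.
Be > N: both are in period 2; the period trend gives Be the larger value.
As > Be: period and group pull opposite ways; the down-group shift dominates (121 vs 102 pm).
I > As: the two effects oppose for this pair; the down-group effect wins (133 vs 121 pm).
Na > I: the two effects oppose for this pair; the across-period effect wins (155 vs 133 pm).
Tabulated atomic radius (pm): Be 102, N 71, Na 155, As 121, I 133.
So from smallest to largest: N < Be < As < I < Na.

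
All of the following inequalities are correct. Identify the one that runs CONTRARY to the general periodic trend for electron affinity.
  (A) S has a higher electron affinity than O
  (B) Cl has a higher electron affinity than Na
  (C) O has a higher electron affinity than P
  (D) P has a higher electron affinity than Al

(A)

The general trend: electron affinity increases across a period and decreases down a group.
(A) S (period 3, group 16) vs O (period 2, group 16): the stated order contradicts the simple trend.
(B) Cl (period 3, group 17) vs Na (period 3, group 1): the stated order agrees with the simple trend.
(C) O (period 2, group 16) vs P (period 3, group 15): the stated order agrees with the simple trend.
(D) P (period 3, group 15) vs Al (period 3, group 13): the stated order agrees with the simple trend.
The exception is (A): the compact 2p subshell of O repels the added electron more than S's larger 3p does.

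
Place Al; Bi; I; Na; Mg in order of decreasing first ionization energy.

I > Mg > Bi > Al > Na

Na is in period 3, group 1; Mg is in period 3, group 2; Al is in period 3, group 13; I is in period 5, group 17; Bi is in period 6, group 15.
IE₁ increases left→right with effective nuclear charge and decreases top→bottom as the valence shell moves farther out.
These span different periods and groups, so the two trends combine.
Al > Na: Al lies to the right of Na in period 3, so the across-period effect alone puts Al higher.
Bi > Al: period and group pull opposite ways; the across-period shift dominates (703 vs 578 kJ/mol).
Mg > Bi: the two effects oppose for this pair; the down-group effect wins (738 vs 703 kJ/mol).
I > Mg: period and group pull opposite ways; the across-period shift dominates (1008 vs 738 kJ/mol).
Note the exception: Mg has a higher first ionization energy than Al, contrary to the simple trend — Al's single 3p electron is easier to remove than one from Mg's filled 3s².
Approximate values (kJ/mol): Na 496, Mg 738, Al 578, I 1008, Bi 703.
So from highest to lowest: I > Mg > Bi > Al > Na.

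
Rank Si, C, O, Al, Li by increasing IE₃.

The third ionization energy removes an electron from the +2 ion. For each element: Si²⁺ still has 2 valence electrons; C²⁺ still has 2 valence electrons; O²⁺ still has 4 valence electrons; Al²⁺ still has 1 valence electron; Li²⁺ is already 1 electron into the core.
Breaking into a closed-shell core is much more expensive than removing a leftover valence electron — Li has the largest IE_3 here.
Valence configurations: Si²⁺ [Ne]3s², C²⁺ [He]2s², O²⁺ [He]2s²2p², Al²⁺ [Ne]3s¹.
Approximate IE_3 values (kJ/mol): Si 3232, C 4620, O 5300, Al 2745, Li 11815.
Putting it together, IE_3: Al < Si < C < O < Li.

Al < Si < C < O < Li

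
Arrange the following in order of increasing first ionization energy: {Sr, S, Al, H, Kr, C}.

H is in period 1, group 1; C is in period 2, group 14; Al is in period 3, group 13; S is in period 3, group 16; Kr is in period 4, group 18; Sr is in period 5, group 2.
Across a period the outer electron is held more tightly (higher IE₁); down a group it sits in a higher shell, more shielded, and comes off more easily.
These span different periods and groups, so the two trends combine.
Al > Sr: relative to Sr, both the across-period and down-group shifts push Al's first ionization energy up.
S > Al: both are in period 3; the period trend gives S the larger value.
C > S: the two effects oppose for this pair; the down-group effect wins (1086 vs 1000 kJ/mol).
H > C: the two effects oppose for this pair; the down-group effect wins (1312 vs 1086 kJ/mol).
Kr > H: the two effects oppose for this pair; the across-period effect wins (1351 vs 1312 kJ/mol).
For reference (kJ/mol): H 1312, C 1086, Al 578, S 1000, Kr 1351, Sr 550.
So from lowest to highest: Sr < Al < S < C < H < Kr.

Sr < Al < S < C < H < Kr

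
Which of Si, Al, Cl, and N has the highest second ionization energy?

Consider each +1 ion: Si⁺ still has 3 valence electrons; Al⁺ still has 2 valence electrons; Cl⁺ still has 6 valence electrons; N⁺ still has 4 valence electrons.
All are still removing valence electrons, so compare the +1 ions as you would atoms: IE_2 generally rises across a period (higher Z_eff) and falls down a group (larger shell), subject to the usual subshell exceptions.
Valence configurations: Si⁺ [Ne]3s²3p¹, Al⁺ [Ne]3s², Cl⁺ [Ne]3s²3p⁴, N⁺ [He]2s²2p².
Si⁺ loses a lone 3p electron whereas Al⁺ must break into a filled 3s² pair, so IE_2(Al) > IE_2(Si) even though Si has the higher nuclear charge.
The numbers (kJ/mol): Si 1577, Al 1817, Cl 2298, N 2856.
Hence IE_2: Si < Al < Cl < N.

N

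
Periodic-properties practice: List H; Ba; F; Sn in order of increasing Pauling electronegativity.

H is in period 1, group 1; F is in period 2, group 17; Sn is in period 5, group 14; Ba is in period 6, group 2.
Atoms toward the upper right of the periodic table pull bonding electrons most strongly.
Here both period and group differ, so the two effects have to be weighed against each other.
Sn > Ba: relative to Ba, both the across-period and down-group shifts push Sn's electronegativity up.
H > Sn: period and group pull opposite ways; the down-group shift dominates (2.20 vs 1.96).
F > H: period and group pull opposite ways; the across-period shift dominates (3.98 vs 2.20).
For reference (Pauling): H 2.20, F 3.98, Sn 1.96, Ba 0.89.
So from lowest to highest: Ba < Sn < H < F.

Ba, Sn, H, F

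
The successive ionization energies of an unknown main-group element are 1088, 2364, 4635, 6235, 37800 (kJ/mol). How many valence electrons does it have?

4

Look for the largest jump between consecutive ionization energies: IE5/IE4 ≈ 6.1, far larger than any earlier ratio.
That jump marks the point where a core electron is being removed. So the atom has 4 valence electrons.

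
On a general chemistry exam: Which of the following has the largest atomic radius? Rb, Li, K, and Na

Rb

Li is in period 2, group 1; Na is in period 3, group 1; K is in period 4, group 1; Rb is in period 5, group 1.
Atomic radius shrinks across a period as nuclear charge pulls the same shell inward, and grows down a group as new shells are added.
All are in group 1, so atomic radius increases down the group.
The largest atomic radius among these belongs to Rb.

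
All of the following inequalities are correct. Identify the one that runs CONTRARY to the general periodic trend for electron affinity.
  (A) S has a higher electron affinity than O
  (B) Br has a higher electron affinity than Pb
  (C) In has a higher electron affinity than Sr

The general trend: electron affinity increases across a period and decreases down a group.
(A) S (period 3, group 16) vs O (period 2, group 16): the stated order contradicts the simple trend.
(B) Br (period 4, group 17) vs Pb (period 6, group 14): the stated order agrees with the simple trend.
(C) In (period 5, group 13) vs Sr (period 5, group 2): the stated order agrees with the simple trend.
The exception is (A): the compact 2p subshell of O repels the added electron more than S's larger 3p does.

(A)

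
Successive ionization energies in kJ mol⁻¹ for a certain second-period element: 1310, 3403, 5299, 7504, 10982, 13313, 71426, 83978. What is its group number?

Look for the largest jump between consecutive ionization energies: IE7/IE6 ≈ 5.4, far larger than any earlier ratio.
That jump marks the point where a core electron is being removed. So the atom has 6 valence electrons.
A main-group element with 6 valence electrons is in group 16.

Group 16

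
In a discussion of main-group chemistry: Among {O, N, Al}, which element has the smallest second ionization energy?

After 1 electron has been removed, what remains? O⁺ still has 5 valence electrons; N⁺ still has 4 valence electrons; Al⁺ still has 2 valence electrons.
All are still removing valence electrons, so compare the +1 ions as you would atoms: IE_2 generally rises across a period (higher Z_eff) and falls down a group (larger shell), subject to the usual subshell exceptions.
Valence configurations: O⁺ [He]2s²2p³, N⁺ [He]2s²2p², Al⁺ [Ne]3s².
The numbers (kJ/mol): O 3388, N 2856, Al 1817.
So the second ionization energies run Al < N < O.

Al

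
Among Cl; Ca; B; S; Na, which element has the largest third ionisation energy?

Na

The third ionization energy removes an electron from the +2 ion. For each element: Cl²⁺ still has 5 valence electrons; Ca²⁺ is the bare [Ar] core; B²⁺ still has 1 valence electron; S²⁺ still has 4 valence electrons; Na²⁺ is already 1 electron into the core.
Core electrons are held far more tightly than valence electrons, so Ca and Na top the IE_3 order.
Valence configurations: Cl²⁺ [Ne]3s²3p³, B²⁺ [He]2s¹, S²⁺ [Ne]3s²3p².
The numbers (kJ/mol): Cl 3822, Ca 4912, B 3660, S 3357, Na 6910.
Hence IE_3: S < B < Cl < Ca < Na.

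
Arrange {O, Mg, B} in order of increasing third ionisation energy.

After 2 electrons have been removed, what remains? O²⁺ still has 4 valence electrons; Mg²⁺ is the bare [Ne] core; B²⁺ still has 1 valence electron.
Pulling an electron out of a noble-gas core costs far more than removing a remaining valence electron, so Mg sits at the high end of IE_3.
Valence configurations: O²⁺ [He]2s²2p², B²⁺ [He]2s¹.
Tabulated IE_3 (kJ/mol): O 5300, Mg 7733, B 3660.
Overall IE_3 order: B < O < Mg.

B < O < Mg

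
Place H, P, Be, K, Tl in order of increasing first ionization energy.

H is in period 1, group 1; Be is in period 2, group 2; P is in period 3, group 15; K is in period 4, group 1; Tl is in period 6, group 13.
Across a period the outer electron is held more tightly (higher IE₁); down a group it sits in a higher shell, more shielded, and comes off more easily.
Here both period and group differ, so the two effects have to be weighed against each other.
Tl > K: the two effects oppose for this pair; the across-period effect wins (589 vs 419 kJ/mol).
Be > Tl: period and group pull opposite ways; the down-group shift dominates (900 vs 589 kJ/mol).
P > Be: the two effects oppose for this pair; the across-period effect wins (1012 vs 900 kJ/mol).
H > P: the two effects oppose for this pair; the down-group effect wins (1312 vs 1012 kJ/mol).
Approximate values (kJ/mol): H 1312, Be 900, P 1012, K 419, Tl 589.
So from lowest to highest: K < Tl < Be < P < H.

K < Tl < Be < P < H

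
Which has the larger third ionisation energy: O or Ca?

O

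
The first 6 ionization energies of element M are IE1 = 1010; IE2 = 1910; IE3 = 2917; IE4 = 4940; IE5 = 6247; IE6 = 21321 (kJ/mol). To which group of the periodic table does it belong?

Look for the largest jump between consecutive ionization energies: IE6/IE5 ≈ 3.4, far larger than any earlier ratio.
That jump marks the point where a core electron is being removed. So the atom has 5 valence electrons.
A main-group element with 5 valence electrons is in group 15.

Group 15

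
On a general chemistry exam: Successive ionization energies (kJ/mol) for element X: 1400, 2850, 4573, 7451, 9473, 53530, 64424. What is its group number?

Group 15

Look for the largest jump between consecutive ionization energies: IE6/IE5 ≈ 5.7, far larger than any earlier ratio.
That jump marks the point where a core electron is being removed. So the atom has 5 valence electrons.
A main-group element with 5 valence electrons is in group 15.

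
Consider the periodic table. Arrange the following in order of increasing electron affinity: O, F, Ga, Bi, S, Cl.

Ga < Bi < O < S < F < Cl

O is in period 2, group 16; F is in period 2, group 17; S is in period 3, group 16; Cl is in period 3, group 17; Ga is in period 4, group 13; Bi is in period 6, group 15.
Atoms with high Z_eff and room in the valence shell (especially the halogens) have the most exothermic electron affinities.
Neither a single period nor a single group — weigh both effects.
Bi > Ga: period and group pull opposite ways; the across-period shift dominates (91 vs 29 kJ/mol).
O > Bi: both effects reinforce here, so O is clearly the higher of the two.
S > O: this pair runs against the simple trend — see the exception note.
F > S: both effects reinforce here, so F is clearly the higher of the two.
Cl > F: this pair runs against the simple trend — see the exception note.
Note the exception: S has a higher electron affinity than O, contrary to the simple trend — the compact 2p subshell of O repels the added electron more than S's larger 3p does.
Note the exception: Cl has a higher electron affinity than F, contrary to the simple trend — F's small 2p subshell makes the incoming electron feel strong e⁻–e⁻ repulsion, so Cl actually releases more energy on gaining an electron.
Approximate values (kJ/mol): O 141, F 328, S 200, Cl 349, Ga 29, Bi 91.
So from lowest to highest: Ga < Bi < O < S < F < Cl.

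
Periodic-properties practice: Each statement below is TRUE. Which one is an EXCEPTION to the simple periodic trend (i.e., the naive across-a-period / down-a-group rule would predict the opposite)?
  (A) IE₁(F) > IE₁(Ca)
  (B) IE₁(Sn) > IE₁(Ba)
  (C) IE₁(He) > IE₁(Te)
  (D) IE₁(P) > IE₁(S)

The general trend: first ionisation energy increases across a period and decreases down a group.
(A) F (period 2, group 17) vs Ca (period 4, group 2): the stated order agrees with the simple trend.
(B) Sn (period 5, group 14) vs Ba (period 6, group 2): the stated order agrees with the simple trend.
(C) He (period 1, group 18) vs Te (period 5, group 16): the stated order agrees with the simple trend.
(D) P (period 3, group 15) vs S (period 3, group 16): the stated order contradicts the simple trend.
The exception is (D): S (3p⁴) ionizes more easily than half-filled P (3p³) because the paired 3p electron in S is pushed out by e⁻–e⁻ repulsion.

(D)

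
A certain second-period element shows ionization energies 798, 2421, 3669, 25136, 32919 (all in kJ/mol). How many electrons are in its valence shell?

3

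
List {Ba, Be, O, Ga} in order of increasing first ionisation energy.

Be is in period 2, group 2; O is in period 2, group 16; Ga is in period 4, group 13; Ba is in period 6, group 2.
First ionization energy rises across a period (greater Z_eff holds electrons more tightly) and falls down a group (valence electrons are farther from the nucleus).
Here both period and group differ, so the two effects have to be weighed against each other.
Ga > Ba: both effects reinforce here, so Ga is clearly the higher of the two.
Be > Ga: period and group pull opposite ways; the down-group shift dominates (900 vs 579 kJ/mol).
O > Be: both are in period 2; the period trend gives O the larger value.
Tabulated first ionization energy (kJ/mol): Be 900, O 1314, Ga 579, Ba 503.
So from lowest to highest: Ba < Ga < Be < O.

Ba, Ga, Be, O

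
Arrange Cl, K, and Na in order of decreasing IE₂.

Na > K > Cl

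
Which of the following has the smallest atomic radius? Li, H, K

H

Moving right in a period, electrons are added to the same shell under a stronger nuclear pull, so atoms get smaller; moving down, a new shell is opened and atoms get larger.
All are in group 1, so atomic radius increases down the group.
The smallest atomic radius among these belongs to H.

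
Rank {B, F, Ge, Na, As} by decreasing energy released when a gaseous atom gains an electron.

F > Ge > As > Na > B

B is in period 2, group 13; F is in period 2, group 17; Na is in period 3, group 1; Ge is in period 4, group 14; As is in period 4, group 15.
Adding an electron releases more energy for atoms nearer the top right (short of the noble gases).
These span different periods and groups, so the two trends combine.
Na > B: this pair runs against the simple trend — see the exception note.
As > Na: the two effects oppose for this pair; the across-period effect wins (78 vs 53 kJ/mol).
Ge > As: this pair runs against the simple trend — see the exception note.
F > Ge: relative to Ge, both the across-period and down-group shifts push F's electron affinity up.
Note the exception: Na has a higher electron affinity than B, contrary to the simple trend — B's ns²np¹ configuration gives only a small electron affinity — the sparsely filled np subshell binds an added electron weakly.
Note the exception: Ge has a higher electron affinity than As, contrary to the simple trend — adding an electron to As's half-filled 4p³ is unfavourable, so Ge (4p²) has the more exothermic EA.
For reference (kJ/mol): B 27, F 328, Na 53, Ge 119, As 78.
So from highest to lowest: F > Ge > As > Na > B.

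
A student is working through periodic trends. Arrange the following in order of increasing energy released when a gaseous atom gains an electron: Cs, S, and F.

Cs < S < F

F is in period 2, group 17; S is in period 3, group 16; Cs is in period 6, group 1.
EA tends to increase across a period and decrease down a group, though the pattern is less regular than for IE or radius.
These span different periods and groups, so the two trends combine.
S > Cs: relative to Cs, both the across-period and down-group shifts push S's electron affinity up.
F > S: relative to S, both the across-period and down-group shifts push F's electron affinity up.
For reference (kJ/mol): F 328, S 200, Cs 46.
So from lowest to highest: Cs < S < F.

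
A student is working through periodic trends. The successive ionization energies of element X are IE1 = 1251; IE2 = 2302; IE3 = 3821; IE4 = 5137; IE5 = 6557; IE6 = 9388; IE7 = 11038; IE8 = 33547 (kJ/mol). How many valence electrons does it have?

Look for the largest jump between consecutive ionization energies: IE8/IE7 ≈ 3.0, far larger than any earlier ratio.
That jump marks the point where a core electron is being removed. So the atom has 7 valence electrons.

7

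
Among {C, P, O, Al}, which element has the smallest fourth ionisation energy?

Consider each +3 ion: C³⁺ still has 1 valence electron; P³⁺ still has 2 valence electrons; O³⁺ still has 3 valence electrons; Al³⁺ is the bare [Ne] core.
Breaking into a closed-shell core is much more expensive than removing a leftover valence electron — Al has the largest IE_4 here.
Valence configurations: C³⁺ [He]2s¹, P³⁺ [Ne]3s², O³⁺ [He]2s²2p¹.
Approximate IE_4 values (kJ/mol): C 6223, P 4964, O 7469, Al 11577.
So the fourth ionization energies run P < C < O < Al.

P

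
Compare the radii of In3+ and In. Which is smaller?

Forming In3+ removes 3 electrons from In. Fewer electrons for the same nuclear charge means less shielding and a higher Z_eff on the remaining electrons, and for main-group metals the entire outer shell is lost.
A cation is smaller than its parent atom: In3+ < In.

In3+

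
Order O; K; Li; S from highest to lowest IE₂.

Li > O > K > S

After 1 electron has been removed, what remains? O⁺ still has 5 valence electrons; K⁺ is the bare [Ar] core; Li⁺ is the bare [He] core; S⁺ still has 5 valence electrons.
Usually core removal costs more than valence removal, but here the competition is close: a tightly held n=2 valence electron can cost more to remove than an n=3 core electron, so the actual values have to decide it.
Valence configurations: O⁺ [He]2s²2p³, S⁺ [Ne]3s²3p³.
The numbers (kJ/mol): O 3388, K 3052, Li 7298, S 2252.
Overall IE_2 order: S < K < O < Li.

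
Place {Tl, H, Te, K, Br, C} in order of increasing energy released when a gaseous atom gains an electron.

Tl, K, H, C, Te, Br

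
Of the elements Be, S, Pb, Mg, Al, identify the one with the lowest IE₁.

Removing the outermost electron gets harder across a period and easier down a group.
These span different periods and groups, so the two trends combine.
Pb > Al: period and group pull opposite ways; the across-period shift dominates (716 vs 578 kJ/mol).
Mg > Pb: the two effects oppose for this pair; the down-group effect wins (738 vs 716 kJ/mol).
Be > Mg: they share group 2; the group trend gives Be the larger value.
S > Be: the two effects oppose for this pair; the across-period effect wins (1000 vs 900 kJ/mol).
Note the exception: Mg has a higher first ionization energy than Al, contrary to the simple trend — Al's single 3p electron is easier to remove than one from Mg's filled 3s².
Approximate values (kJ/mol): Be 900, Mg 738, Al 578, S 1000, Pb 716.
The lowest IE₁ among these belongs to Al.

Al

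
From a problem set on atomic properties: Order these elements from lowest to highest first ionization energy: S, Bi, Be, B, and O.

Across a period the outer electron is held more tightly (higher IE₁); down a group it sits in a higher shell, more shielded, and comes off more easily.
Neither a single period nor a single group — weigh both effects.
B > Bi: period and group pull opposite ways; the down-group shift dominates (801 vs 703 kJ/mol).
Be > B: this pair runs against the simple trend — see the exception note.
S > Be: the two effects oppose for this pair; the across-period effect wins (1000 vs 900 kJ/mol).
O > S: they share group 16; the group trend gives O the larger value.
Note the exception: Be has a higher first ionization energy than B, contrary to the simple trend — removing B's lone 2p electron is easier than breaking Be's filled 2s².
For reference (kJ/mol): Be 900, B 801, O 1314, S 1000, Bi 703.
So from lowest to highest: Bi < B < Be < S < O.

Bi, B, Be, S, O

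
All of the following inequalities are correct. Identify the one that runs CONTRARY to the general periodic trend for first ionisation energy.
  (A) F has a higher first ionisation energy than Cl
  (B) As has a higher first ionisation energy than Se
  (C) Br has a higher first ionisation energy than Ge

(B)

The general trend: first ionisation energy increases across a period and decreases down a group.
(A) F (period 2, group 17) vs Cl (period 3, group 17): the stated order agrees with the simple trend.
(B) As (period 4, group 15) vs Se (period 4, group 16): the stated order contradicts the simple trend.
(C) Br (period 4, group 17) vs Ge (period 4, group 14): the stated order agrees with the simple trend.
The exception is (B): Se (4p⁴) ionizes more easily than half-filled As (4p³).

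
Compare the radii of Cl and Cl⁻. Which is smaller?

Forming Cl⁻ adds 1 electron to Cl. More electron–electron repulsion in the same shell, with unchanged nuclear charge, lets the cloud expand.
An anion is larger than its parent atom: Cl⁻ > Cl.

Cl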